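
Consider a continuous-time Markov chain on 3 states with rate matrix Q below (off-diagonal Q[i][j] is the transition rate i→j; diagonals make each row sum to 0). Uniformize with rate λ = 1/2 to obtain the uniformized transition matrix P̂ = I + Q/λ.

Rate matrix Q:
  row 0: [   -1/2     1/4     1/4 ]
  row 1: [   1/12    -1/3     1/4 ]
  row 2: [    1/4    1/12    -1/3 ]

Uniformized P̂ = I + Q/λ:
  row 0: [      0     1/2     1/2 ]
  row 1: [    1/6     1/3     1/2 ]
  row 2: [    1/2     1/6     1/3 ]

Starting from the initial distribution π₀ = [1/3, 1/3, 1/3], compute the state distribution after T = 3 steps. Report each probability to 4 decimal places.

π = [0.2623, 0.3086, 0.4290]

t=0: π = [0.3333, 0.3333, 0.3333]
t=1: π = [0.2222, 0.3333, 0.4444]
t=2: π = [0.2778, 0.2963, 0.4259]
t=3: π = [0.2623, 0.3086, 0.4290]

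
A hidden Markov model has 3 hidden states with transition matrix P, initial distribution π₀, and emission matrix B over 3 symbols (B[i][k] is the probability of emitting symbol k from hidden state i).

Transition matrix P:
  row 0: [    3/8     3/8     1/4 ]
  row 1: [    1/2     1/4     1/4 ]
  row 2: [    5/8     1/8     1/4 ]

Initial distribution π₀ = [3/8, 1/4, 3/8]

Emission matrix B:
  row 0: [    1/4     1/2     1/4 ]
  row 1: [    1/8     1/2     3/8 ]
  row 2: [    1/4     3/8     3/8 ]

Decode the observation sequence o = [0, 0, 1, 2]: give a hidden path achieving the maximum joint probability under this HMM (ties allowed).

t=0: δ = [9.375e-02, 3.125e-02, 9.375e-02]  (obs o_0=0)
t=1: δ = [1.465e-02, 4.395e-03, 5.859e-03]  ψ = [2, 0, 0]  (obs o_1=0)
t=2: δ = [2.747e-03, 2.747e-03, 1.373e-03]  ψ = [0, 0, 0]  (obs o_2=1)
t=3: δ = [3.433e-04, 3.862e-04, 2.575e-04]  ψ = [1, 0, 0]  (obs o_3=2)
backtrack: best end state = 1; path = [2, 0, 0, 1]

path = [2, 0, 0, 1]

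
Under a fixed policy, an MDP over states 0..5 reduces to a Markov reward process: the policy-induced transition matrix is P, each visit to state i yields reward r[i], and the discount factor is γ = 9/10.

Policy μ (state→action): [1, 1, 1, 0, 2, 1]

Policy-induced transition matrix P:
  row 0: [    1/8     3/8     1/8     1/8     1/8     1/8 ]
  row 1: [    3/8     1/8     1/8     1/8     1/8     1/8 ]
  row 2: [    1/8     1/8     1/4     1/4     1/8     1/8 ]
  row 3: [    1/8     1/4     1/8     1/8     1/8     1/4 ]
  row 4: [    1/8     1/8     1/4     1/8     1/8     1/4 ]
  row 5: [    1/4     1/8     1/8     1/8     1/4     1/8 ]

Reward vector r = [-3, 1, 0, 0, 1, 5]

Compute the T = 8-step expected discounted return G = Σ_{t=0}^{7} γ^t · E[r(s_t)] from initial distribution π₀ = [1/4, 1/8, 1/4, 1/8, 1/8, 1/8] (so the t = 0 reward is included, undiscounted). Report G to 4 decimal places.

t=0: π = [0.2500, 0.1250, 0.2500, 0.1250, 0.1250, 0.1250], E[r] = 0.1250, γ^t·E[r] = 0.125000, running G = 0.125000
t=1: π = [0.1719, 0.2031, 0.1719, 0.1563, 0.1406, 0.1563], E[r] = 0.6094, γ^t·E[r] = 0.548438, running G = 0.673438
t=2: π = [0.1953, 0.1875, 0.1641, 0.1465, 0.1445, 0.1621], E[r] = 0.5566, γ^t·E[r] = 0.450879, running G = 1.124316
t=3: π = [0.1921, 0.1921, 0.1636, 0.1455, 0.1453, 0.1614], E[r] = 0.5679, γ^t·E[r] = 0.413978, running G = 1.538294
t=4: π = [0.1932, 0.1912, 0.1636, 0.1454, 0.1452, 0.1613], E[r] = 0.5635, γ^t·E[r] = 0.369717, running G = 1.908011
t=5: π = [0.1930, 0.1915, 0.1636, 0.1455, 0.1452, 0.1613], E[r] = 0.5644, γ^t·E[r] = 0.333252, running G = 2.241264
t=6: π = [0.1930, 0.1914, 0.1636, 0.1454, 0.1452, 0.1613], E[r] = 0.5641, γ^t·E[r] = 0.299795, running G = 2.541059
t=7: π = [0.1930, 0.1914, 0.1636, 0.1454, 0.1452, 0.1613], E[r] = 0.5642, γ^t·E[r] = 0.269843, running G = 2.810902

G = 2.8109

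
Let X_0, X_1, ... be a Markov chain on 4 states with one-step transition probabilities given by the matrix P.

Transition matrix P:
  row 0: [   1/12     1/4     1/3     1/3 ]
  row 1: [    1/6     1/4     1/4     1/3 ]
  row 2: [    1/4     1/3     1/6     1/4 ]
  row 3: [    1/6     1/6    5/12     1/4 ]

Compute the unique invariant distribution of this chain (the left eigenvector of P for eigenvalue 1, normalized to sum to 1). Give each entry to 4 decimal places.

π = [0.1760, 0.2502, 0.2882, 0.2855]

Balance equations π_j = Σ_i π_i·P[i][j]:
  π_0 = 1/12·π_0 + 1/6·π_1 + 1/4·π_2 + 1/6·π_3
  π_1 = 1/4·π_0 + 1/4·π_1 + 1/3·π_2 + 1/6·π_3
  π_2 = 1/3·π_0 + 1/4·π_1 + 1/6·π_2 + 5/12·π_3
  normalize: π_0 + π_1 + π_2 + π_3 = 1
Solving the linear system gives exactly π = [389/2210, 553/2210, 49/170, 631/2210].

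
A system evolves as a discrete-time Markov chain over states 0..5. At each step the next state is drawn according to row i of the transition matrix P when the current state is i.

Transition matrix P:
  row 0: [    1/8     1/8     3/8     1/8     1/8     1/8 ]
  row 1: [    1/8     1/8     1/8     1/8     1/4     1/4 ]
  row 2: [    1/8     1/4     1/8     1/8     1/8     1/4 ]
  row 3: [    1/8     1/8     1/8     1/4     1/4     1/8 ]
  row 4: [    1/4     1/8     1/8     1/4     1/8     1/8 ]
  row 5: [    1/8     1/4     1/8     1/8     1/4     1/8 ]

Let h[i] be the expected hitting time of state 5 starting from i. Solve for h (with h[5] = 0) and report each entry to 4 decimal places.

First-step conditioning: h[5] = 0; for i ≠ 5, h[i] = 1 + Σ_k P[i][k]·h[k].
  h[0] = 1 + 1/8·h[0] + 1/8·h[1] + 3/8·h[2] + 1/8·h[3] + 1/8·h[4]
  h[1] = 1 + 1/8·h[0] + 1/8·h[1] + 1/8·h[2] + 1/8·h[3] + 1/4·h[4]
  h[2] = 1 + 1/8·h[0] + 1/4·h[1] + 1/8·h[2] + 1/8·h[3] + 1/8·h[4]
  h[3] = 1 + 1/8·h[0] + 1/8·h[1] + 1/8·h[2] + 1/4·h[3] + 1/4·h[4]
  h[4] = 1 + 1/4·h[0] + 1/8·h[1] + 1/8·h[2] + 1/4·h[3] + 1/8·h[4]
Solving the 5×5 linear system over states ≠ 5 gives exactly h = [36208/6129, 32816/6129, 32248/6129, 37504/6129, 37360/6129, 0] (h[5] = 0 is the target).

h = [5.9077, 5.3542, 5.2615, 6.1191, 6.0956, 0.0000]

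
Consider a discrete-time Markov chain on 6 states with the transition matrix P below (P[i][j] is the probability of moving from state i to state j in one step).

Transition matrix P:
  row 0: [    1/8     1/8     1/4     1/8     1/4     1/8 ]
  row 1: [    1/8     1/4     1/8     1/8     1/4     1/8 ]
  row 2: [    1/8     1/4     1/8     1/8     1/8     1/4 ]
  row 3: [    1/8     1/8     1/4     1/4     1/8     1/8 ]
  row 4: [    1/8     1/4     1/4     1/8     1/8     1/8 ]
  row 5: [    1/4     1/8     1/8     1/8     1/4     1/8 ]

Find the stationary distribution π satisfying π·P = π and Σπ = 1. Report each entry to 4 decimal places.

π = [0.1435, 0.1957, 0.1840, 0.1429, 0.1859, 0.1480]

Balance equations π_j = Σ_i π_i·P[i][j]:
  π_0 = 1/8·π_0 + 1/8·π_1 + 1/8·π_2 + 1/8·π_3 + 1/8·π_4 + 1/4·π_5
  π_1 = 1/8·π_0 + 1/4·π_1 + 1/4·π_2 + 1/8·π_3 + 1/4·π_4 + 1/8·π_5
  π_2 = 1/4·π_0 + 1/8·π_1 + 1/8·π_2 + 1/4·π_3 + 1/4·π_4 + 1/8·π_5
  π_3 = 1/8·π_0 + 1/8·π_1 + 1/8·π_2 + 1/4·π_3 + 1/8·π_4 + 1/8·π_5
  π_4 = 1/4·π_0 + 1/4·π_1 + 1/8·π_2 + 1/8·π_3 + 1/8·π_4 + 1/4·π_5
  normalize: π_0 + π_1 + π_2 + π_3 + π_4 + π_5 = 1
Solving the linear system gives exactly π = [4684/32641, 6388/32641, 6007/32641, 1/7, 6068/32641, 4831/32641].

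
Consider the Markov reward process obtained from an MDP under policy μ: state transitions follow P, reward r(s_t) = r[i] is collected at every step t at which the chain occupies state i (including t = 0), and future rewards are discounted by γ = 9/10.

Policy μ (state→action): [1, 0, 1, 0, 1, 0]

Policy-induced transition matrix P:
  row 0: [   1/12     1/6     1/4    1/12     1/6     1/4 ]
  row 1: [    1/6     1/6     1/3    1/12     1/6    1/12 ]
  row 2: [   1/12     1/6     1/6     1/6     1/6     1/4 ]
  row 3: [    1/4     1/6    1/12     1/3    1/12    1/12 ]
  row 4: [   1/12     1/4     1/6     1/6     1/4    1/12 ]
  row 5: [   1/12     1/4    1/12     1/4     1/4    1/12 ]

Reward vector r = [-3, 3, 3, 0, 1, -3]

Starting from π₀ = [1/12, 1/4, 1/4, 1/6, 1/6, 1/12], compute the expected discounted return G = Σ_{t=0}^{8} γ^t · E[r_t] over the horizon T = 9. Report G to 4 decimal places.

t=0: π = [0.0833, 0.2500, 0.2500, 0.1667, 0.1667, 0.0833], E[r] = 1.1667, γ^t·E[r] = 1.166667, running G = 1.166667
t=1: π = [0.1319, 0.1875, 0.1944, 0.1736, 0.1736, 0.1389], E[r] = 0.5069, γ^t·E[r] = 0.456250, running G = 1.622917
t=2: π = [0.1279, 0.1927, 0.1829, 0.1806, 0.1782, 0.1377], E[r] = 0.5081, γ^t·E[r] = 0.411563, running G = 2.034479
t=3: π = [0.1295, 0.1930, 0.1829, 0.1815, 0.1780, 0.1351], E[r] = 0.5119, γ^t·E[r] = 0.373148, running G = 2.407628
t=4: π = [0.1297, 0.1928, 0.1832, 0.1813, 0.1776, 0.1354], E[r] = 0.5104, γ^t·E[r] = 0.334871, running G = 2.742499
t=5: π = [0.1296, 0.1928, 0.1832, 0.1813, 0.1776, 0.1355], E[r] = 0.5102, γ^t·E[r] = 0.301282, running G = 3.043781
t=6: π = [0.1296, 0.1928, 0.1832, 0.1813, 0.1777, 0.1355], E[r] = 0.5103, γ^t·E[r] = 0.271179, running G = 3.314960
t=7: π = [0.1296, 0.1928, 0.1832, 0.1813, 0.1777, 0.1355], E[r] = 0.5103, γ^t·E[r] = 0.244061, running G = 3.559021
t=8: π = [0.1296, 0.1928, 0.1832, 0.1813, 0.1777, 0.1355], E[r] = 0.5103, γ^t·E[r] = 0.219654, running G = 3.778676

G = 3.7787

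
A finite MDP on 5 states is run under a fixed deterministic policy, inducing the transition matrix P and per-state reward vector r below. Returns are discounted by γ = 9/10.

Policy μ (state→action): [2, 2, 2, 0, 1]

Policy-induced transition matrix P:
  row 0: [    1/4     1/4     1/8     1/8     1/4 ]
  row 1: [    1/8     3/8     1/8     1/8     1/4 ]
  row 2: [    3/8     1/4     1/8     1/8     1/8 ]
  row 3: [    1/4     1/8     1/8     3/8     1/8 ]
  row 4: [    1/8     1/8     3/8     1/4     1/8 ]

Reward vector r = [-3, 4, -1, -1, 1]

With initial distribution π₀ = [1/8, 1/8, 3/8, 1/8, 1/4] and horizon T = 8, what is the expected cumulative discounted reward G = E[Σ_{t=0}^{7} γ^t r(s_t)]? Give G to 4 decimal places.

t=0: π = [0.1250, 0.1250, 0.3750, 0.1250, 0.2500], E[r] = -0.1250, γ^t·E[r] = -0.125000, running G = -0.125000
t=1: π = [0.2500, 0.2188, 0.1875, 0.1875, 0.1563], E[r] = -0.0938, γ^t·E[r] = -0.084375, running G = -0.209375
t=2: π = [0.2266, 0.2344, 0.1641, 0.1914, 0.1836], E[r] = 0.0859, γ^t·E[r] = 0.069609, running G = -0.139766
t=3: π = [0.2183, 0.2324, 0.1709, 0.1958, 0.1826], E[r] = 0.0908, γ^t·E[r] = 0.066208, running G = -0.073558
t=4: π = [0.2195, 0.2318, 0.1707, 0.1968, 0.1813], E[r] = 0.0825, γ^t·E[r] = 0.054101, running G = -0.019457
t=5: π = [0.2197, 0.2317, 0.1703, 0.1969, 0.1814], E[r] = 0.0819, γ^t·E[r] = 0.048385, running G = 0.028928
t=6: π = [0.2197, 0.2317, 0.1704, 0.1969, 0.1814], E[r] = 0.0819, γ^t·E[r] = 0.043548, running G = 0.072476
t=7: π = [0.2197, 0.2317, 0.1704, 0.1969, 0.1814], E[r] = 0.0819, γ^t·E[r] = 0.039160, running G = 0.111636

G = 0.1116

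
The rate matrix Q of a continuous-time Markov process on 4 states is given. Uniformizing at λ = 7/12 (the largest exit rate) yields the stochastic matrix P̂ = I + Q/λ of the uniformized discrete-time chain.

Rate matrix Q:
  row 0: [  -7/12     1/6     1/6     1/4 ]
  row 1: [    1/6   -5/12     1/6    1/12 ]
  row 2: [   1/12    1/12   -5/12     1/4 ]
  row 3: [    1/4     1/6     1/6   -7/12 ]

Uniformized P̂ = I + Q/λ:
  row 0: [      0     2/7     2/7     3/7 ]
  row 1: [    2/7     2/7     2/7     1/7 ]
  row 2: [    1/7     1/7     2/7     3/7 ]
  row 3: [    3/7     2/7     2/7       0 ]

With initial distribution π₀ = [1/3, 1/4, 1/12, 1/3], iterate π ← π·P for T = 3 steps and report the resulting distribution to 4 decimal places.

t=0: π = [0.3333, 0.2500, 0.0833, 0.3333]
t=1: π = [0.2262, 0.2738, 0.2857, 0.2143]
t=2: π = [0.2109, 0.2449, 0.2857, 0.2585]
t=3: π = [0.2216, 0.2449, 0.2857, 0.2478]

π = [0.2216, 0.2449, 0.2857, 0.2478]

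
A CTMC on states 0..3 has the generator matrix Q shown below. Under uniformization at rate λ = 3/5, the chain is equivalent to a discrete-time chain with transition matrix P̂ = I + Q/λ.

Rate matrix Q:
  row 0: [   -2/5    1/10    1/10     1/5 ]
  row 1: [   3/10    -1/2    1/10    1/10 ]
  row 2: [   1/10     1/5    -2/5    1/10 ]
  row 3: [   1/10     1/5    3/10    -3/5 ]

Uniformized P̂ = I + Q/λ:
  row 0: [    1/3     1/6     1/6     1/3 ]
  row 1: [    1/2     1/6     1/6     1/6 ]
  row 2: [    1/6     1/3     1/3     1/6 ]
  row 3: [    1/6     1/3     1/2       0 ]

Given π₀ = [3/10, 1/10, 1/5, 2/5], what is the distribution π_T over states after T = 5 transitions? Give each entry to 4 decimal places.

π = [0.2973, 0.2433, 0.2742, 0.1853]

t=0: π = [0.3000, 0.1000, 0.2000, 0.4000]
t=1: π = [0.2500, 0.2667, 0.3333, 0.1500]
t=2: π = [0.2972, 0.2472, 0.2722, 0.1833]
t=3: π = [0.2986, 0.2426, 0.2731, 0.1856]
t=4: π = [0.2973, 0.2431, 0.2741, 0.1855]
t=5: π = [0.2973, 0.2433, 0.2742, 0.1853]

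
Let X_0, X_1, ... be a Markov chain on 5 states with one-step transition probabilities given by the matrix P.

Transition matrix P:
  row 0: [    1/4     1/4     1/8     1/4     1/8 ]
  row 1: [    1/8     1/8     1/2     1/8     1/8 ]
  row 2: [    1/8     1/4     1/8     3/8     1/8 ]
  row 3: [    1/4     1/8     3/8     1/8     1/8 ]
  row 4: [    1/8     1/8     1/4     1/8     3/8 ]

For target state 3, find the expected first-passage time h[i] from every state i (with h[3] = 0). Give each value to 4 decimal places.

First-step conditioning: h[3] = 0; for i ≠ 3, h[i] = 1 + Σ_k P[i][k]·h[k].
  h[0] = 1 + 1/4·h[0] + 1/4·h[1] + 1/8·h[2] + 1/8·h[4]
  h[1] = 1 + 1/8·h[0] + 1/8·h[1] + 1/2·h[2] + 1/8·h[4]
  h[2] = 1 + 1/8·h[0] + 1/4·h[1] + 1/8·h[2] + 1/8·h[4]
  h[4] = 1 + 1/8·h[0] + 1/8·h[1] + 1/4·h[2] + 3/8·h[4]
Solving the 4×4 linear system over states ≠ 3 gives exactly h = [108/25, 231/50, 189/50, 0, 49/10] (h[3] = 0 is the target).

h = [4.3200, 4.6200, 3.7800, 0.0000, 4.9000]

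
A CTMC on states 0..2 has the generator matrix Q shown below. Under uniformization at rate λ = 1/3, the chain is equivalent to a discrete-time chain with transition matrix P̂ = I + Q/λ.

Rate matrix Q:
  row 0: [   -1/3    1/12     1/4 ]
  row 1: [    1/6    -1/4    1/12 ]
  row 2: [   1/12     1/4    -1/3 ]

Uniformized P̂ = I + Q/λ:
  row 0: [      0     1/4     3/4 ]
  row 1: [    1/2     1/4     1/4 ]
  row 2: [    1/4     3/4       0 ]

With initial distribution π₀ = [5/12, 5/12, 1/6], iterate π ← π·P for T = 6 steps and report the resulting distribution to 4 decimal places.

π = [0.2813, 0.4032, 0.3155]

t=0: π = [0.4167, 0.4167, 0.1667]
t=1: π = [0.2500, 0.3333, 0.4167]
t=2: π = [0.2708, 0.4583, 0.2708]
t=3: π = [0.2969, 0.3854, 0.3177]
t=4: π = [0.2721, 0.4089, 0.3190]
t=5: π = [0.2842, 0.4095, 0.3063]
t=6: π = [0.2813, 0.4032, 0.3155]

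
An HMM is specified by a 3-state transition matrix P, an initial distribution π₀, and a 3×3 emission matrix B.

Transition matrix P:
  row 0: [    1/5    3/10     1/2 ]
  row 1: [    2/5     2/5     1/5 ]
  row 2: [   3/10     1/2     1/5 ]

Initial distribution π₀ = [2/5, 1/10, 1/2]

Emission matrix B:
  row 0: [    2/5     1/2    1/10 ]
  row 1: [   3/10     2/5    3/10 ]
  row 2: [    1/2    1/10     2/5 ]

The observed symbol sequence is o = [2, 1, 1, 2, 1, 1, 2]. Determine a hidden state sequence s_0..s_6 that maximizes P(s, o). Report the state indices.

t=0: δ = [4.000e-02, 3.000e-02, 2.000e-01]  (obs o_0=2)
t=1: δ = [3.000e-02, 4.000e-02, 4.000e-03]  ψ = [2, 2, 2]  (obs o_1=1)
t=2: δ = [8.000e-03, 6.400e-03, 1.500e-03]  ψ = [1, 1, 0]  (obs o_2=1)
t=3: δ = [2.560e-04, 7.680e-04, 1.600e-03]  ψ = [1, 1, 0]  (obs o_3=2)
t=4: δ = [2.400e-04, 3.200e-04, 3.200e-05]  ψ = [2, 2, 2]  (obs o_4=1)
t=5: δ = [6.400e-05, 5.120e-05, 1.200e-05]  ψ = [1, 1, 0]  (obs o_5=1)
t=6: δ = [2.048e-06, 6.144e-06, 1.280e-05]  ψ = [1, 1, 0]  (obs o_6=2)
backtrack: best end state = 2; path = [2, 1, 0, 2, 1, 0, 2]

path = [2, 1, 0, 2, 1, 0, 2]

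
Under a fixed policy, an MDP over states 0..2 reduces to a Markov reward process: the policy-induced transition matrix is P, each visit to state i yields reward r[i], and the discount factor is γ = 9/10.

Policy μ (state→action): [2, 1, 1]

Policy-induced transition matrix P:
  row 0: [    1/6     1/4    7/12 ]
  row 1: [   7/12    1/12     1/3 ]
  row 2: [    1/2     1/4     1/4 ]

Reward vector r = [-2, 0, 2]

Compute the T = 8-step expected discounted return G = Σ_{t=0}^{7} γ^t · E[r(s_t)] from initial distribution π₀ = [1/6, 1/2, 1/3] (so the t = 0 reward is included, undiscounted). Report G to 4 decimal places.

G = 0.2296

t=0: π = [0.1667, 0.5000, 0.3333], E[r] = 0.3333, γ^t·E[r] = 0.333333, running G = 0.333333
t=1: π = [0.4861, 0.1667, 0.3472], E[r] = -0.2778, γ^t·E[r] = -0.250000, running G = 0.083333
t=2: π = [0.3519, 0.2222, 0.4259], E[r] = 0.1481, γ^t·E[r] = 0.120000, running G = 0.203333
t=3: π = [0.4012, 0.2130, 0.3858], E[r] = -0.0309, γ^t·E[r] = -0.022500, running G = 0.180833
t=4: π = [0.3840, 0.2145, 0.4015], E[r] = 0.0350, γ^t·E[r] = 0.022950, running G = 0.203783
t=5: π = [0.3899, 0.2142, 0.3959], E[r] = 0.0120, γ^t·E[r] = 0.007088, running G = 0.210871
t=6: π = [0.3879, 0.2143, 0.3978], E[r] = 0.0198, γ^t·E[r] = 0.010540, running G = 0.221411
t=7: π = [0.3886, 0.2143, 0.3972], E[r] = 0.0172, γ^t·E[r] = 0.008224, running G = 0.229635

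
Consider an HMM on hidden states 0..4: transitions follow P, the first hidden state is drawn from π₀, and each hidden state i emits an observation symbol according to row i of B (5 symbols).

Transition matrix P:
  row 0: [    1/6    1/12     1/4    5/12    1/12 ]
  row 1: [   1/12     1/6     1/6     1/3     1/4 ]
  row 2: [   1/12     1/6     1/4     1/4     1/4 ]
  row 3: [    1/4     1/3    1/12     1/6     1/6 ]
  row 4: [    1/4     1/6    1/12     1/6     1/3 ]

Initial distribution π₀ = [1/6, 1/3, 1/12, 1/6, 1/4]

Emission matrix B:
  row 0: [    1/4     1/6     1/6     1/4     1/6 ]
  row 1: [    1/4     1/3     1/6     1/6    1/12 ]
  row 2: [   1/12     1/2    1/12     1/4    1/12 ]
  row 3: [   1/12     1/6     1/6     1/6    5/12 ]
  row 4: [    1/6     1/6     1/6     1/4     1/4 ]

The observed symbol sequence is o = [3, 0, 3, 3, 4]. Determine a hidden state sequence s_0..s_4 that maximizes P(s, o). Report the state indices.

path = [4, 4, 4, 0, 3]

t=0: δ = [4.167e-02, 5.556e-02, 2.083e-02, 2.778e-02, 6.250e-02]  (obs o_0=3)
t=1: δ = [3.906e-03, 2.604e-03, 8.681e-04, 1.543e-03, 3.472e-03]  ψ = [4, 4, 0, 1, 4]  (obs o_1=0)
t=2: δ = [2.170e-04, 9.645e-05, 2.441e-04, 2.713e-04, 2.894e-04]  ψ = [4, 4, 0, 0, 4]  (obs o_2=3)
t=3: δ = [1.808e-05, 1.507e-05, 1.526e-05, 1.507e-05, 2.411e-05]  ψ = [4, 3, 2, 0, 4]  (obs o_3=3)
t=4: δ = [1.005e-06, 4.186e-07, 3.768e-07, 3.140e-06, 2.009e-06]  ψ = [4, 3, 0, 0, 4]  (obs o_4=4)
backtrack: best end state = 3; path = [4, 4, 4, 0, 3]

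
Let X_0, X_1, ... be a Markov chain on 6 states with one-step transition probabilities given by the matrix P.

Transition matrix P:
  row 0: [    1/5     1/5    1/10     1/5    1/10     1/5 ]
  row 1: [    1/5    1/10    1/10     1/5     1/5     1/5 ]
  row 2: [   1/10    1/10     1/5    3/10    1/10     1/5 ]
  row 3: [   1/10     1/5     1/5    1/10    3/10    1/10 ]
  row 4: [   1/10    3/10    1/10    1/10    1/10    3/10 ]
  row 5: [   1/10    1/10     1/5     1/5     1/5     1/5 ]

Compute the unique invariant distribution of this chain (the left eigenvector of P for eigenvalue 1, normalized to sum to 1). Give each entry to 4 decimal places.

Balance equations π_j = Σ_i π_i·P[i][j]:
  π_0 = 1/5·π_0 + 1/5·π_1 + 1/10·π_2 + 1/10·π_3 + 1/10·π_4 + 1/10·π_5
  π_1 = 1/5·π_0 + 1/10·π_1 + 1/10·π_2 + 1/5·π_3 + 3/10·π_4 + 1/10·π_5
  π_2 = 1/10·π_0 + 1/10·π_1 + 1/5·π_2 + 1/5·π_3 + 1/10·π_4 + 1/5·π_5
  π_3 = 1/5·π_0 + 1/5·π_1 + 3/10·π_2 + 1/10·π_3 + 1/10·π_4 + 1/5·π_5
  π_4 = 1/10·π_0 + 1/5·π_1 + 1/10·π_2 + 3/10·π_3 + 1/10·π_4 + 1/5·π_5
  normalize: π_0 + π_1 + π_2 + π_3 + π_4 + π_5 = 1
Solving the linear system gives exactly π = [13962/107819, 17839/107819, 16524/107819, 19415/107819, 18597/107819, 21482/107819].

π = [0.1295, 0.1655, 0.1533, 0.1801, 0.1725, 0.1992]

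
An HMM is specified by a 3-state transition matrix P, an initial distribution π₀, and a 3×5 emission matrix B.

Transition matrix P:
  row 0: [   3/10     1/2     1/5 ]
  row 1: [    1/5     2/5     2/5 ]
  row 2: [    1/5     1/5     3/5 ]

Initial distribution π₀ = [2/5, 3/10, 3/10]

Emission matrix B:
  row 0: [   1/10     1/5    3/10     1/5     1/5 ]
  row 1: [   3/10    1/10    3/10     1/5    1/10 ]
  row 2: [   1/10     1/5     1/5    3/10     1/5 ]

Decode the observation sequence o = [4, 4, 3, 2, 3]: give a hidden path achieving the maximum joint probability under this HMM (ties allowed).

path = [2, 2, 2, 2, 2]

t=0: δ = [8.000e-02, 3.000e-02, 6.000e-02]  (obs o_0=4)
t=1: δ = [4.800e-03, 4.000e-03, 7.200e-03]  ψ = [0, 0, 2]  (obs o_1=4)
t=2: δ = [2.880e-04, 4.800e-04, 1.296e-03]  ψ = [0, 0, 2]  (obs o_2=3)
t=3: δ = [7.776e-05, 7.776e-05, 1.555e-04]  ψ = [2, 2, 2]  (obs o_3=2)
t=4: δ = [6.221e-06, 7.776e-06, 2.799e-05]  ψ = [2, 0, 2]  (obs o_4=3)
backtrack: best end state = 2; path = [2, 2, 2, 2, 2]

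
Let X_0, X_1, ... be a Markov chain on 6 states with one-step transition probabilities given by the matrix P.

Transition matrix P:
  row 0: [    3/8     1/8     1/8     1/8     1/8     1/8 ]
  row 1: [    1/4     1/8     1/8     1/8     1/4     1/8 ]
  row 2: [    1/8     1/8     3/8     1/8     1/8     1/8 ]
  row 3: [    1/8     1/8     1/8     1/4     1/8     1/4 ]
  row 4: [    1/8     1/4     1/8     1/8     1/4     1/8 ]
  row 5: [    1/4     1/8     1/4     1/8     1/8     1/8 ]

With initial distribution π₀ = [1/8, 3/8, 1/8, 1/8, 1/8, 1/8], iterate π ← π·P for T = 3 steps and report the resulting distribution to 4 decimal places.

π = [0.2151, 0.1458, 0.1892, 0.1428, 0.1643, 0.1428]

t=0: π = [0.1250, 0.3750, 0.1250, 0.1250, 0.1250, 0.1250]
t=1: π = [0.2188, 0.1406, 0.1719, 0.1406, 0.1875, 0.1406]
t=2: π = [0.2148, 0.1484, 0.1855, 0.1426, 0.1660, 0.1426]
t=3: π = [0.2151, 0.1458, 0.1892, 0.1428, 0.1643, 0.1428]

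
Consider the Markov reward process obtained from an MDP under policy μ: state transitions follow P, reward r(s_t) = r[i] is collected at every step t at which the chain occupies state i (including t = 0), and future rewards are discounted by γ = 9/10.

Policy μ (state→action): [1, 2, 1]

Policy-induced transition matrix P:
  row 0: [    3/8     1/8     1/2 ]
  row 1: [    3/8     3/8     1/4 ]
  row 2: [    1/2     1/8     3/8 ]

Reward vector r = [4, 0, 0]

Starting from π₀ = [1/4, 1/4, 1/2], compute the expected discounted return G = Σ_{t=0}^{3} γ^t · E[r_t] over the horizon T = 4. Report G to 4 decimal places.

G = 5.1835

t=0: π = [0.2500, 0.2500, 0.5000], E[r] = 1.0000, γ^t·E[r] = 1.000000, running G = 1.000000
t=1: π = [0.4375, 0.1875, 0.3750], E[r] = 1.7500, γ^t·E[r] = 1.575000, running G = 2.575000
t=2: π = [0.4219, 0.1719, 0.4063], E[r] = 1.6875, γ^t·E[r] = 1.366875, running G = 3.941875
t=3: π = [0.4258, 0.1680, 0.4063], E[r] = 1.7031, γ^t·E[r] = 1.241578, running G = 5.183453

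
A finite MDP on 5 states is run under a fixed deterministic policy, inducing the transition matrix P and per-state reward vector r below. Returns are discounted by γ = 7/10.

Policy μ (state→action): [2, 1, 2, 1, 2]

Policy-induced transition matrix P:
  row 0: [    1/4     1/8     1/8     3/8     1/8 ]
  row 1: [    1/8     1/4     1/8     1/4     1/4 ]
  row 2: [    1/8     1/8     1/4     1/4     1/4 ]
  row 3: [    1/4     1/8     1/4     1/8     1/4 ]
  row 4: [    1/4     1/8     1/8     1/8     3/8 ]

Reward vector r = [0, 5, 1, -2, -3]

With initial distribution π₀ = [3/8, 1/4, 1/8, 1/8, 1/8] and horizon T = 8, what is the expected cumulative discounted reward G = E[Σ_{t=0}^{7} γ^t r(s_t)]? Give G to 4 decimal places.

t=0: π = [0.3750, 0.2500, 0.1250, 0.1250, 0.1250], E[r] = 0.7500, γ^t·E[r] = 0.750000, running G = 0.750000
t=1: π = [0.2031, 0.1563, 0.1563, 0.2656, 0.2188], E[r] = -0.2500, γ^t·E[r] = -0.175000, running G = 0.575000
t=2: π = [0.2109, 0.1445, 0.1777, 0.2148, 0.2520], E[r] = -0.2852, γ^t·E[r] = -0.139727, running G = 0.435273
t=3: π = [0.2097, 0.1431, 0.1741, 0.2180, 0.2551], E[r] = -0.3120, γ^t·E[r] = -0.107020, running G = 0.328253
t=4: π = [0.2104, 0.1429, 0.1740, 0.2171, 0.2557], E[r] = -0.3127, γ^t·E[r] = -0.075090, running G = 0.253164
t=5: π = [0.2104, 0.1429, 0.1739, 0.2172, 0.2557], E[r] = -0.3132, γ^t·E[r] = -0.052641, running G = 0.200522
t=6: π = [0.2104, 0.1429, 0.1739, 0.2172, 0.2557], E[r] = -0.3132, γ^t·E[r] = -0.036846, running G = 0.163676
t=7: π = [0.2104, 0.1429, 0.1739, 0.2172, 0.2557], E[r] = -0.3132, γ^t·E[r] = -0.025792, running G = 0.137884

G = 0.1379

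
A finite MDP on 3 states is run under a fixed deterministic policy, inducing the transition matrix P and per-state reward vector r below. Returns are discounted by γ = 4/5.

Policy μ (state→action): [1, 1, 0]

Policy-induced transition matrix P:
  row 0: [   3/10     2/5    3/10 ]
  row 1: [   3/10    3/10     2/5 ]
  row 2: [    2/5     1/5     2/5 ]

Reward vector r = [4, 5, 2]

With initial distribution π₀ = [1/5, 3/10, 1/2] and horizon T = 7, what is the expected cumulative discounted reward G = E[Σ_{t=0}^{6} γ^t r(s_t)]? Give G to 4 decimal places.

G = 13.7784

t=0: π = [0.2000, 0.3000, 0.5000], E[r] = 3.3000, γ^t·E[r] = 3.300000, running G = 3.300000
t=1: π = [0.3500, 0.2700, 0.3800], E[r] = 3.5100, γ^t·E[r] = 2.808000, running G = 6.108000
t=2: π = [0.3380, 0.2970, 0.3650], E[r] = 3.5670, γ^t·E[r] = 2.282880, running G = 8.390880
t=3: π = [0.3365, 0.2973, 0.3662], E[r] = 3.5649, γ^t·E[r] = 1.825229, running G = 10.216109
t=4: π = [0.3366, 0.2970, 0.3664], E[r] = 3.5643, γ^t·E[r] = 1.459950, running G = 11.676058
t=5: π = [0.3366, 0.2970, 0.3663], E[r] = 3.5644, γ^t·E[r] = 1.167967, running G = 12.844025
t=6: π = [0.3366, 0.2970, 0.3663], E[r] = 3.5644, γ^t·E[r] = 0.934375, running G = 13.778400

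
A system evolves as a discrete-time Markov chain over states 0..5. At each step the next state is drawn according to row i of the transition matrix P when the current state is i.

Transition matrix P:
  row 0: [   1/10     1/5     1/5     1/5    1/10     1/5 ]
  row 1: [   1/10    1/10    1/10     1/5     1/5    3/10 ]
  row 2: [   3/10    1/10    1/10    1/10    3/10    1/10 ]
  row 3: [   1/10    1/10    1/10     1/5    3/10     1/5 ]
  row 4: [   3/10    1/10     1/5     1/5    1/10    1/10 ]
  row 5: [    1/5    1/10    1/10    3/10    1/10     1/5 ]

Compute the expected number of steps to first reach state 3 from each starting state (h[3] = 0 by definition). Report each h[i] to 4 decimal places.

h = [4.9222, 4.8324, 5.4378, 0.0000, 4.9847, 4.3874]

First-step conditioning: h[3] = 0; for i ≠ 3, h[i] = 1 + Σ_k P[i][k]·h[k].
  h[0] = 1 + 1/10·h[0] + 1/5·h[1] + 1/5·h[2] + 1/10·h[4] + 1/5·h[5]
  h[1] = 1 + 1/10·h[0] + 1/10·h[1] + 1/10·h[2] + 1/5·h[4] + 3/10·h[5]
  h[2] = 1 + 3/10·h[0] + 1/10·h[1] + 1/10·h[2] + 3/10·h[4] + 1/10·h[5]
  h[4] = 1 + 3/10·h[0] + 1/10·h[1] + 1/5·h[2] + 1/10·h[4] + 1/10·h[5]
  h[5] = 1 + 1/5·h[0] + 1/10·h[1] + 1/10·h[2] + 1/10·h[4] + 1/5·h[5]
Solving the 5×5 linear system over states ≠ 3 gives exactly h = [8038/1633, 23674/4899, 8880/1633, 0, 8140/1633, 21494/4899] (h[3] = 0 is the target).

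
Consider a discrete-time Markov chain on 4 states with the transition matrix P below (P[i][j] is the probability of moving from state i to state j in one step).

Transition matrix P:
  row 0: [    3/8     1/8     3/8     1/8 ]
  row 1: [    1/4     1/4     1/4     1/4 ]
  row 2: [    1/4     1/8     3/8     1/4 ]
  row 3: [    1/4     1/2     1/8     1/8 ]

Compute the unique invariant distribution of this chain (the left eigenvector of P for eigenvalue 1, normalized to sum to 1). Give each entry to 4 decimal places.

π = [0.2857, 0.2245, 0.2993, 0.1905]

Balance equations π_j = Σ_i π_i·P[i][j]:
  π_0 = 3/8·π_0 + 1/4·π_1 + 1/4·π_2 + 1/4·π_3
  π_1 = 1/8·π_0 + 1/4·π_1 + 1/8·π_2 + 1/2·π_3
  π_2 = 3/8·π_0 + 1/4·π_1 + 3/8·π_2 + 1/8·π_3
  normalize: π_0 + π_1 + π_2 + π_3 = 1
Solving the linear system gives exactly π = [2/7, 11/49, 44/147, 4/21].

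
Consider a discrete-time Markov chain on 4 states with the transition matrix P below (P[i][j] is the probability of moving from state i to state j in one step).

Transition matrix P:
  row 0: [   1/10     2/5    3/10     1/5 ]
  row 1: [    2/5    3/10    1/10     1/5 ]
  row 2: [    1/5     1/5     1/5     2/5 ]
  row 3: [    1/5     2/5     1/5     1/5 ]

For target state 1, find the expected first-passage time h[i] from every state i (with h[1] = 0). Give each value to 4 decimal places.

First-step conditioning: h[1] = 0; for i ≠ 1, h[i] = 1 + Σ_k P[i][k]·h[k].
  h[0] = 1 + 1/10·h[0] + 3/10·h[2] + 1/5·h[3]
  h[2] = 1 + 1/5·h[0] + 1/5·h[2] + 2/5·h[3]
  h[3] = 1 + 1/5·h[0] + 1/5·h[2] + 1/5·h[3]
Solving the 3×3 linear system over states ≠ 1 gives exactly h = [20/7, 0, 165/49, 275/98] (h[1] = 0 is the target).

h = [2.8571, 0.0000, 3.3673, 2.8061]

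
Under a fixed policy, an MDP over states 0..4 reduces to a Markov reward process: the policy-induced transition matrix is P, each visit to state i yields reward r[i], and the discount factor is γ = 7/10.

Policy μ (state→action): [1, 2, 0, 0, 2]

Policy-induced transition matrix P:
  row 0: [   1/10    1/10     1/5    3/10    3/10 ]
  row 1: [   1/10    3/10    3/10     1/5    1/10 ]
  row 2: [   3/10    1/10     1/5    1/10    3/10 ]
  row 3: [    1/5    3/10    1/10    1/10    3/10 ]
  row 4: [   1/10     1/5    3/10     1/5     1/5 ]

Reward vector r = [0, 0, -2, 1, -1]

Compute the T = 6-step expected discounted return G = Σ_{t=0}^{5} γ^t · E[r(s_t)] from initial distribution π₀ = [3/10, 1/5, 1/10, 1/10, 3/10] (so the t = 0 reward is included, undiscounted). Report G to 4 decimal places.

t=0: π = [0.3000, 0.2000, 0.1000, 0.1000, 0.3000], E[r] = -0.4000, γ^t·E[r] = -0.400000, running G = -0.400000
t=1: π = [0.1300, 0.1900, 0.2400, 0.2100, 0.2300], E[r] = -0.5000, γ^t·E[r] = -0.350000, running G = -0.750000
t=2: π = [0.1690, 0.2030, 0.2210, 0.1680, 0.2390], E[r] = -0.5130, γ^t·E[r] = -0.251370, running G = -1.001370
t=3: π = [0.1610, 0.1981, 0.2274, 0.1780, 0.2355], E[r] = -0.5123, γ^t·E[r] = -0.175719, running G = -1.177089
t=4: π = [0.1633, 0.1988, 0.2256, 0.1756, 0.2368], E[r] = -0.5124, γ^t·E[r] = -0.123025, running G = -1.300114
t=5: π = [0.1627, 0.1985, 0.2260, 0.1762, 0.2366], E[r] = -0.5124, γ^t·E[r] = -0.086112, running G = -1.386225

G = -1.3862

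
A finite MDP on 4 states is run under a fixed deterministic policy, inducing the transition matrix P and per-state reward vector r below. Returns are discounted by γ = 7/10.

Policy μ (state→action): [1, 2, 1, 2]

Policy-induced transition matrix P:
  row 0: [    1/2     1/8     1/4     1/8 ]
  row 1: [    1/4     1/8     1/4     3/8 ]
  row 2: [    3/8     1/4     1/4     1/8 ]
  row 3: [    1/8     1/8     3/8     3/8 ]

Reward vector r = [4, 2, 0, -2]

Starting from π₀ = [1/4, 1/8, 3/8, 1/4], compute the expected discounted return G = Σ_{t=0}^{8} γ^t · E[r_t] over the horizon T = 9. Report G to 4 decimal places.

G = 3.4677

t=0: π = [0.2500, 0.1250, 0.3750, 0.2500], E[r] = 0.7500, γ^t·E[r] = 0.750000, running G = 0.750000
t=1: π = [0.3281, 0.1719, 0.2813, 0.2188], E[r] = 1.2188, γ^t·E[r] = 0.853125, running G = 1.603125
t=2: π = [0.3398, 0.1602, 0.2773, 0.2227], E[r] = 1.2344, γ^t·E[r] = 0.604844, running G = 2.207969
t=3: π = [0.3418, 0.1597, 0.2778, 0.2207], E[r] = 1.2451, γ^t·E[r] = 0.427075, running G = 2.635044
t=4: π = [0.3426, 0.1597, 0.2776, 0.2201], E[r] = 1.2496, γ^t·E[r] = 0.300037, running G = 2.935081
t=5: π = [0.3428, 0.1597, 0.2775, 0.2200], E[r] = 1.2508, γ^t·E[r] = 0.210226, running G = 3.145307
t=6: π = [0.3429, 0.1597, 0.2775, 0.2199], E[r] = 1.2512, γ^t·E[r] = 0.147198, running G = 3.292505
t=7: π = [0.3429, 0.1597, 0.2775, 0.2199], E[r] = 1.2513, γ^t·E[r] = 0.103047, running G = 3.395552
t=8: π = [0.3429, 0.1597, 0.2775, 0.2199], E[r] = 1.2513, γ^t·E[r] = 0.072135, running G = 3.467687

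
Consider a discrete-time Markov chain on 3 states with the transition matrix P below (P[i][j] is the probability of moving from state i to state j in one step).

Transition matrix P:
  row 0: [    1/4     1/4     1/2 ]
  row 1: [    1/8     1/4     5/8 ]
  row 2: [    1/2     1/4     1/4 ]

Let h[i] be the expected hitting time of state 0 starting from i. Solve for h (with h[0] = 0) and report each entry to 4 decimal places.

h = [0.0000, 3.3846, 2.4615]

First-step conditioning: h[0] = 0; for i ≠ 0, h[i] = 1 + Σ_k P[i][k]·h[k].
  h[1] = 1 + 1/4·h[1] + 5/8·h[2]
  h[2] = 1 + 1/4·h[1] + 1/4·h[2]
Solving the 2×2 linear system over states ≠ 0 gives exactly h = [0, 44/13, 32/13] (h[0] = 0 is the target).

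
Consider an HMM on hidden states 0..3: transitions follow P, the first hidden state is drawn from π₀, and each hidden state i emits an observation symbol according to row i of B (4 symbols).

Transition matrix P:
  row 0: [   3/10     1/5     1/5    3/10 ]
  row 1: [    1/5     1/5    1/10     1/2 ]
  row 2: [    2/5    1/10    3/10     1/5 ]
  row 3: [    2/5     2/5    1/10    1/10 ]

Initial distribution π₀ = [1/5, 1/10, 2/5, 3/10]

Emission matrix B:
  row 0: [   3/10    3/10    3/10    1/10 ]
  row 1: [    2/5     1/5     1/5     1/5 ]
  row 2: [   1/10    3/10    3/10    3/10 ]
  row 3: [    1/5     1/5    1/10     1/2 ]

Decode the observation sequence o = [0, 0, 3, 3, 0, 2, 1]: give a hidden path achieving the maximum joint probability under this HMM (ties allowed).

t=0: δ = [6.000e-02, 4.000e-02, 4.000e-02, 6.000e-02]  (obs o_0=0)
t=1: δ = [7.200e-03, 9.600e-03, 1.200e-03, 4.000e-03]  ψ = [3, 3, 0, 1]  (obs o_1=0)
t=2: δ = [2.160e-04, 3.840e-04, 4.320e-04, 2.400e-03]  ψ = [0, 1, 0, 1]  (obs o_2=3)
t=3: δ = [9.600e-05, 1.920e-04, 7.200e-05, 1.200e-04]  ψ = [3, 3, 3, 3]  (obs o_3=3)
t=4: δ = [1.440e-05, 1.920e-05, 2.160e-06, 1.920e-05]  ψ = [3, 3, 2, 1]  (obs o_4=0)
t=5: δ = [2.304e-06, 1.536e-06, 8.640e-07, 9.600e-07]  ψ = [3, 3, 0, 1]  (obs o_5=2)
t=6: δ = [2.074e-07, 9.216e-08, 1.382e-07, 1.536e-07]  ψ = [0, 0, 0, 1]  (obs o_6=1)
backtrack: best end state = 0; path = [3, 1, 3, 1, 3, 0, 0]

path = [3, 1, 3, 1, 3, 0, 0]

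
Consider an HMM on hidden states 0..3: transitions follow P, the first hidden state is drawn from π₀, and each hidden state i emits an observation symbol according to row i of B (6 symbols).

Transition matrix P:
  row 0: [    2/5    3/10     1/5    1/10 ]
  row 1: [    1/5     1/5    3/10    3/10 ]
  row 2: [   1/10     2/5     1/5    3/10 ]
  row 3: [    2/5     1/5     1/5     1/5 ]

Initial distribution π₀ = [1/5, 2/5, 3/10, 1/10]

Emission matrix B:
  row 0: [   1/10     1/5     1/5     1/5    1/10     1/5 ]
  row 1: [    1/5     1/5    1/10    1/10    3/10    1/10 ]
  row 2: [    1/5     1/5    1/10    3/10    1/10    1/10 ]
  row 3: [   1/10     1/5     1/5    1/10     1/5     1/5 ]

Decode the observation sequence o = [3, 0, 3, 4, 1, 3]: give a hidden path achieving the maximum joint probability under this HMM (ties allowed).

t=0: δ = [4.000e-02, 4.000e-02, 9.000e-02, 1.000e-02]  (obs o_0=3)
t=1: δ = [1.600e-03, 7.200e-03, 3.600e-03, 2.700e-03]  ψ = [0, 2, 2, 2]  (obs o_1=0)
t=2: δ = [2.880e-04, 1.440e-04, 6.480e-04, 2.160e-04]  ψ = [1, 1, 1, 1]  (obs o_2=3)
t=3: δ = [1.152e-05, 7.776e-05, 1.296e-05, 3.888e-05]  ψ = [0, 2, 2, 2]  (obs o_3=4)
t=4: δ = [3.110e-06, 3.110e-06, 4.666e-06, 4.666e-06]  ψ = [1, 1, 1, 1]  (obs o_4=1)
t=5: δ = [3.732e-07, 1.866e-07, 2.799e-07, 1.400e-07]  ψ = [3, 2, 1, 2]  (obs o_5=3)
backtrack: best end state = 0; path = [2, 1, 2, 1, 3, 0]

path = [2, 1, 2, 1, 3, 0]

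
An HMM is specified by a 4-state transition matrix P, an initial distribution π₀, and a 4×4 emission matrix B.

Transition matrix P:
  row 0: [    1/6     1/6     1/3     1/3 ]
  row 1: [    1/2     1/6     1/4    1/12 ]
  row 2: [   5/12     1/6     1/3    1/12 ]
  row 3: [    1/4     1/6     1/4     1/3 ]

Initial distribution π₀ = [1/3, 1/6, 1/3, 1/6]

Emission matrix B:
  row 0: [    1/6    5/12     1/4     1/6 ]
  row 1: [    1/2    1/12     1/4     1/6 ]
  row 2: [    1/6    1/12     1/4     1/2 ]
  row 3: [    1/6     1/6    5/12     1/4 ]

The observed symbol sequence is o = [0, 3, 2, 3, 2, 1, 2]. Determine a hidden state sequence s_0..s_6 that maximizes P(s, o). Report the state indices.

path = [1, 2, 0, 2, 2, 0, 3]

t=0: δ = [5.556e-02, 8.333e-02, 5.556e-02, 2.778e-02]  (obs o_0=0)
t=1: δ = [6.944e-03, 2.315e-03, 1.042e-02, 4.630e-03]  ψ = [1, 1, 1, 0]  (obs o_1=3)
t=2: δ = [1.085e-03, 4.340e-04, 8.681e-04, 9.645e-04]  ψ = [2, 2, 2, 0]  (obs o_2=2)
t=3: δ = [6.028e-05, 3.014e-05, 1.808e-04, 9.042e-05]  ψ = [2, 0, 0, 0]  (obs o_3=3)
t=4: δ = [1.884e-05, 7.535e-06, 1.507e-05, 1.256e-05]  ψ = [2, 2, 2, 3]  (obs o_4=2)
t=5: δ = [2.616e-06, 2.616e-07, 5.233e-07, 1.047e-06]  ψ = [2, 0, 0, 0]  (obs o_5=1)
t=6: δ = [1.090e-07, 1.090e-07, 2.180e-07, 3.634e-07]  ψ = [0, 0, 0, 0]  (obs o_6=2)
backtrack: best end state = 3; path = [1, 2, 0, 2, 2, 0, 3]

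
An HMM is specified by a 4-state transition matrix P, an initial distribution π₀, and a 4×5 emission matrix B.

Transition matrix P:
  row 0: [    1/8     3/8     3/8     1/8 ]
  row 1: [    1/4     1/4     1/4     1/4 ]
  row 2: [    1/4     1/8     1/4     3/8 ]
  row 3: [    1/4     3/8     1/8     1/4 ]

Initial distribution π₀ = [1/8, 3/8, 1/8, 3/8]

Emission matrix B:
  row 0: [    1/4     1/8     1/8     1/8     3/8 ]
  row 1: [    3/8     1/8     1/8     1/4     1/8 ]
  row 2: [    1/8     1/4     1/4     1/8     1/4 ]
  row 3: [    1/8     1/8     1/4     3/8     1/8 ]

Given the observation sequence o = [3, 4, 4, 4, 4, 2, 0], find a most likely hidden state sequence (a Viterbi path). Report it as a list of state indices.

t=0: δ = [1.562e-02, 9.375e-02, 1.562e-02, 1.406e-01]  (obs o_0=3)
t=1: δ = [1.318e-02, 6.592e-03, 5.859e-03, 4.395e-03]  ψ = [3, 3, 1, 3]  (obs o_1=4)
t=2: δ = [6.180e-04, 6.180e-04, 1.236e-03, 2.747e-04]  ψ = [0, 0, 0, 2]  (obs o_2=4)
t=3: δ = [1.159e-04, 2.897e-05, 7.725e-05, 5.794e-05]  ψ = [2, 0, 2, 2]  (obs o_3=4)
t=4: δ = [7.242e-06, 5.431e-06, 1.086e-05, 3.621e-06]  ψ = [2, 0, 0, 2]  (obs o_4=4)
t=5: δ = [3.395e-07, 3.395e-07, 6.789e-07, 1.018e-06]  ψ = [2, 0, 0, 2]  (obs o_5=2)
t=6: δ = [6.365e-08, 1.432e-07, 2.122e-08, 3.183e-08]  ψ = [3, 3, 2, 2]  (obs o_6=0)
backtrack: best end state = 1; path = [3, 0, 2, 0, 2, 3, 1]

path = [3, 0, 2, 0, 2, 3, 1]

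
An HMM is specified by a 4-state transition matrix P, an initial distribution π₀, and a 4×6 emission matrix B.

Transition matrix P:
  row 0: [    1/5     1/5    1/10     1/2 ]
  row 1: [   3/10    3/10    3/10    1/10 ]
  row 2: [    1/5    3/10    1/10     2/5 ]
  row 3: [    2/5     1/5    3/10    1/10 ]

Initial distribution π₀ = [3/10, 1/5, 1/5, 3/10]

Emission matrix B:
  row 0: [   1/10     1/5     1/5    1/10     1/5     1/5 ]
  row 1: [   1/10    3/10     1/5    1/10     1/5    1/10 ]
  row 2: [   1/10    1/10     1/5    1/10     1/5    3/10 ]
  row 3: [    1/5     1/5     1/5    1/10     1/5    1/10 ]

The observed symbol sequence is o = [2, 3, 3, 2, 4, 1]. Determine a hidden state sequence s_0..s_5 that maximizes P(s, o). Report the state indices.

t=0: δ = [6.000e-02, 4.000e-02, 4.000e-02, 6.000e-02]  (obs o_0=2)
t=1: δ = [2.400e-03, 1.200e-03, 1.800e-03, 3.000e-03]  ψ = [3, 0, 3, 0]  (obs o_1=3)
t=2: δ = [1.200e-04, 6.000e-05, 9.000e-05, 1.200e-04]  ψ = [3, 3, 3, 0]  (obs o_2=3)
t=3: δ = [9.600e-06, 5.400e-06, 7.200e-06, 1.200e-05]  ψ = [3, 2, 3, 0]  (obs o_3=2)
t=4: δ = [9.600e-07, 4.800e-07, 7.200e-07, 9.600e-07]  ψ = [3, 3, 3, 0]  (obs o_4=4)
t=5: δ = [7.680e-08, 6.480e-08, 2.880e-08, 9.600e-08]  ψ = [3, 2, 3, 0]  (obs o_5=1)
backtrack: best end state = 3; path = [0, 3, 0, 3, 0, 3]

path = [0, 3, 0, 3, 0, 3]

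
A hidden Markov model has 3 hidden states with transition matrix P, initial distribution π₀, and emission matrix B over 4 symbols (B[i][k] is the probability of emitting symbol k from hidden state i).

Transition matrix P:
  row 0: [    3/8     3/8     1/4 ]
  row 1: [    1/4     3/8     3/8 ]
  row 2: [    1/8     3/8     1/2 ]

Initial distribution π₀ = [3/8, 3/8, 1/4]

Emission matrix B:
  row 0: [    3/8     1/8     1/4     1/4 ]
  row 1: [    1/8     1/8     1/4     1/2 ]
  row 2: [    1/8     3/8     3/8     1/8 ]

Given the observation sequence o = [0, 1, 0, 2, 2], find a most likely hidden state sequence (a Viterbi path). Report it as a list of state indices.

t=0: δ = [1.406e-01, 4.688e-02, 3.125e-02]  (obs o_0=0)
t=1: δ = [6.592e-03, 6.592e-03, 1.318e-02]  ψ = [0, 0, 0]  (obs o_1=1)
t=2: δ = [9.270e-04, 6.180e-04, 8.240e-04]  ψ = [0, 2, 2]  (obs o_2=0)
t=3: δ = [8.690e-05, 8.690e-05, 1.545e-04]  ψ = [0, 0, 2]  (obs o_3=2)
t=4: δ = [8.147e-06, 1.448e-05, 2.897e-05]  ψ = [0, 2, 2]  (obs o_4=2)
backtrack: best end state = 2; path = [0, 2, 2, 2, 2]

path = [0, 2, 2, 2, 2]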